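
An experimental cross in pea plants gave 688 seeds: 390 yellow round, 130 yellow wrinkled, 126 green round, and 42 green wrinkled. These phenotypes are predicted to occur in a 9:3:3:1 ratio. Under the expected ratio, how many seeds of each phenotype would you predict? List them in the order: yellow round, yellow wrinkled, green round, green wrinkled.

387, 129, 129, 43

Total ratio parts = 16. Expected numbers out of 688:
  yellow round: 688 × 9/16 = 387
  yellow wrinkled: 688 × 3/16 = 129
  green round: 688 × 3/16 = 129
  green wrinkled: 688 × 1/16 = 43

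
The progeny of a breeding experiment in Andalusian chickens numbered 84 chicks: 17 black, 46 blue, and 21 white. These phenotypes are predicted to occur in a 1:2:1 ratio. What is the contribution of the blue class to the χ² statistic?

0.381

Under the 1:2:1 hypothesis (Σ ratio = 4, N = 84):
  black: 84 × 1/4 = 21
  blue: 84 × 2/4 = 42
  white: 84 × 1/4 = 21
Contribution of blue: (46 − 42)² / 42 = 0.3810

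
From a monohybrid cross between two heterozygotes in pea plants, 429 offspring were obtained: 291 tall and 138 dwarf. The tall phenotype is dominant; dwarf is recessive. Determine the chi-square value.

11.755

For a monohybrid cross between heterozygotes with complete dominance, the expected phenotypic ratio is 3:1.
Total ratio parts = 4. Expected numbers out of 429:
  tall: 429 × 3/4 = 321.75
  dwarf: 429 × 1/4 = 107.25
χ² = Σ (O − E)² / E
  tall: (291 − 321.75)² / 321.75 = 2.9388
  dwarf: (138 − 107.25)² / 107.25 = 8.8164
χ² = 2.9388 + 8.8164 = 11.7552 ≈ 11.755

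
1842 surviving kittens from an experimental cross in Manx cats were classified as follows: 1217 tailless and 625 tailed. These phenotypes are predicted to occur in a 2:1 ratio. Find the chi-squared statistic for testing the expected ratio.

0.296

The 2:1 ratio has 3 parts, so with N = 1842 the expected counts are:
  tailless: 1842 × 2/3 = 1228
  tailed: 1842 × 1/3 = 614
χ² = Σ (O − E)² / E
  tailless: (1217 − 1228)² / 1228 = 0.0985
  tailed: (625 − 614)² / 614 = 0.1971
χ² = 0.0985 + 0.1971 = 0.2956 ≈ 0.296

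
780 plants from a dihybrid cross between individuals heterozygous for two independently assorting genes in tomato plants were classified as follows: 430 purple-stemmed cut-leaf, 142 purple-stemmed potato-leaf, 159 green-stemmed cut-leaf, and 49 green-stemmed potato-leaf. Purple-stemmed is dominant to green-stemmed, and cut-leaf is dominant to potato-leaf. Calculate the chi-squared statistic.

A dihybrid F₂ with independent assortment and complete dominance at both loci gives a 9:3:3:1 phenotypic ratio.
Total ratio parts = 16. Expected numbers out of 780:
  purple-stemmed cut-leaf: 780 × 9/16 = 438.75
  purple-stemmed potato-leaf: 780 × 3/16 = 146.25
  green-stemmed cut-leaf: 780 × 3/16 = 146.25
  green-stemmed potato-leaf: 780 × 1/16 = 48.75
χ² = Σ (O − E)² / E
  purple-stemmed cut-leaf: (430 − 438.75)² / 438.75 = 0.1745
  purple-stemmed potato-leaf: (142 − 146.25)² / 146.25 = 0.1235
  green-stemmed cut-leaf: (159 − 146.25)² / 146.25 = 1.1115
  green-stemmed potato-leaf: (49 − 48.75)² / 48.75 = 0.0013
χ² = 0.1745 + 0.1235 + 1.1115 + 0.0013 = 1.4108 ≈ 1.411

1.411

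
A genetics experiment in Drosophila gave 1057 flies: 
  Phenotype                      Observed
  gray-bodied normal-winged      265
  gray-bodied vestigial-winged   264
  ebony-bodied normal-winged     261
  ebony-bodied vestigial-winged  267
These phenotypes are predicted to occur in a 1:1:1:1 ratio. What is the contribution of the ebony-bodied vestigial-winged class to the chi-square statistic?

0.029

Total ratio parts = 4. Expected numbers out of 1057:
  gray-bodied normal-winged: 1057 × 1/4 = 264.25
  gray-bodied vestigial-winged: 1057 × 1/4 = 264.25
  ebony-bodied normal-winged: 1057 × 1/4 = 264.25
  ebony-bodied vestigial-winged: 1057 × 1/4 = 264.25
Contribution of ebony-bodied vestigial-winged: (267 − 264.25)² / 264.25 = 0.0286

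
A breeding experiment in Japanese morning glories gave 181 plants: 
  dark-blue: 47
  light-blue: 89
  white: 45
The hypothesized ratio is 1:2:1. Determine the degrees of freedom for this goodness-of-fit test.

2

A goodness-of-fit test with 3 phenotype classes has df = 3 − 1 = 2.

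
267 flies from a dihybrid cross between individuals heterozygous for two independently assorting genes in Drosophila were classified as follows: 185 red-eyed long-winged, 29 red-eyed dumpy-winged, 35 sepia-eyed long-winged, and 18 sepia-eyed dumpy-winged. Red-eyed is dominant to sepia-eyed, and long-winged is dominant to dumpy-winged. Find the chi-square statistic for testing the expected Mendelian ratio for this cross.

21.566

A dihybrid F₂ with independent assortment and complete dominance at both loci gives a 9:3:3:1 phenotypic ratio.
Expected counts for N = 267 under a 9:3:3:1 ratio (total parts = 16):
  red-eyed long-winged: 267 × 9/16 = 150.1875
  red-eyed dumpy-winged: 267 × 3/16 = 50.0625
  sepia-eyed long-winged: 267 × 3/16 = 50.0625
  sepia-eyed dumpy-winged: 267 × 1/16 = 16.6875
χ² = Σ (O − E)² / E
  red-eyed long-winged: (185 − 150.1875)² / 150.1875 = 8.0693
  red-eyed dumpy-winged: (29 − 50.0625)² / 50.0625 = 8.8615
  sepia-eyed long-winged: (35 − 50.0625)² / 50.0625 = 4.5319
  sepia-eyed dumpy-winged: (18 − 16.6875)² / 16.6875 = 0.1032
χ² = 8.0693 + 8.8615 + 4.5319 + 0.1032 = 21.5659 ≈ 21.566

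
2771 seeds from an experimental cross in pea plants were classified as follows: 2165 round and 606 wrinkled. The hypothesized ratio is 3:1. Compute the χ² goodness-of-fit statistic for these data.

The 3:1 ratio has 4 parts, so with N = 2771 the expected counts are:
  round: 2771 × 3/4 = 2078.25
  wrinkled: 2771 × 1/4 = 692.75
χ² = Σ (O − E)² / E
  round: (2165 − 2078.25)² / 2078.25 = 3.6211
  wrinkled: (606 − 692.75)² / 692.75 = 10.8633
χ² = 3.6211 + 10.8633 = 14.4844 ≈ 14.484

14.484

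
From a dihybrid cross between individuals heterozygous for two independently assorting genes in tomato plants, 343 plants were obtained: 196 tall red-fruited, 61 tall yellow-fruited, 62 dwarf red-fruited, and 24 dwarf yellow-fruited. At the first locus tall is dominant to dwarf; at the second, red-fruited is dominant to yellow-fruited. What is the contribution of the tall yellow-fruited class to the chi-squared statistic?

A dihybrid F₂ with independent assortment and complete dominance at both loci gives a 9:3:3:1 phenotypic ratio.
Total ratio parts = 16. Expected numbers out of 343:
  tall red-fruited: 343 × 9/16 = 192.9375
  tall yellow-fruited: 343 × 3/16 = 64.3125
  dwarf red-fruited: 343 × 3/16 = 64.3125
  dwarf yellow-fruited: 343 × 1/16 = 21.4375
Contribution of tall yellow-fruited: (61 − 64.3125)² / 64.3125 = 0.1706

0.171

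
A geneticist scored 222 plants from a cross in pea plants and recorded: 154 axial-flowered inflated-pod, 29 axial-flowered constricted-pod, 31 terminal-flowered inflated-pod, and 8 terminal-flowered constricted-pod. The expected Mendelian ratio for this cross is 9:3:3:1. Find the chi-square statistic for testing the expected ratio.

Expected counts for N = 222 under a 9:3:3:1 ratio (total parts = 16):
  axial-flowered inflated-pod: 222 × 9/16 = 124.875
  axial-flowered constricted-pod: 222 × 3/16 = 41.625
  terminal-flowered inflated-pod: 222 × 3/16 = 41.625
  terminal-flowered constricted-pod: 222 × 1/16 = 13.875
χ² = Σ (O − E)² / E
  axial-flowered inflated-pod: (154 − 124.875)² / 124.875 = 6.7929
  axial-flowered constricted-pod: (29 − 41.625)² / 41.625 = 3.8292
  terminal-flowered inflated-pod: (31 − 41.625)² / 41.625 = 2.7121
  terminal-flowered constricted-pod: (8 − 13.875)² / 13.875 = 2.4876
χ² = 6.7929 + 3.8292 + 2.7121 + 2.4876 = 15.8218 ≈ 15.822

15.822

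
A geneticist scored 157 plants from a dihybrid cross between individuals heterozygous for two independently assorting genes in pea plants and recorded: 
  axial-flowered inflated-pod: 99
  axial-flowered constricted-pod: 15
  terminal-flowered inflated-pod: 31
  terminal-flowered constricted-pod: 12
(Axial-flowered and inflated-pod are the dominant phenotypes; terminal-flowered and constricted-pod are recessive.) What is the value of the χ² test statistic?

A dihybrid F₂ with independent assortment and complete dominance at both loci gives a 9:3:3:1 phenotypic ratio.
The 9:3:3:1 ratio has 16 parts, so with N = 157 the expected counts are:
  axial-flowered inflated-pod: 157 × 9/16 = 88.3125
  axial-flowered constricted-pod: 157 × 3/16 = 29.4375
  terminal-flowered inflated-pod: 157 × 3/16 = 29.4375
  terminal-flowered constricted-pod: 157 × 1/16 = 9.8125
χ² = Σ (O − E)² / E
  axial-flowered inflated-pod: (99 − 88.3125)² / 88.3125 = 1.2934
  axial-flowered constricted-pod: (15 − 29.4375)² / 29.4375 = 7.0808
  terminal-flowered inflated-pod: (31 − 29.4375)² / 29.4375 = 0.0829
  terminal-flowered constricted-pod: (12 − 9.8125)² / 9.8125 = 0.4877
χ² = 1.2934 + 7.0808 + 0.0829 + 0.4877 = 8.9448 ≈ 8.945

8.945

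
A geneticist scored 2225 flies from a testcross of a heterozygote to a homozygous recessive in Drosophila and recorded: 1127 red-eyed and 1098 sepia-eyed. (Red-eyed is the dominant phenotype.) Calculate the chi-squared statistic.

0.378

A testcross of a heterozygote (Aa × aa) gives a 1:1 phenotypic ratio.
The 1:1 ratio has 2 parts, so with N = 2225 the expected counts are:
  red-eyed: 2225 × 1/2 = 1112.5
  sepia-eyed: 2225 × 1/2 = 1112.5
χ² = Σ (O − E)² / E
  red-eyed: (1127 − 1112.5)² / 1112.5 = 0.1890
  sepia-eyed: (1098 − 1112.5)² / 1112.5 = 0.1890
χ² = 0.1890 + 0.1890 = 0.378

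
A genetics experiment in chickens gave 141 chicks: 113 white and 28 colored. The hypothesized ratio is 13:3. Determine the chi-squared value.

0.114

Under the 13:3 hypothesis (Σ ratio = 16, N = 141):
  white: 141 × 13/16 = 114.5625
  colored: 141 × 3/16 = 26.4375
χ² = Σ (O − E)² / E
  white: (113 − 114.5625)² / 114.5625 = 0.0213
  colored: (28 − 26.4375)² / 26.4375 = 0.0923
χ² = 0.0213 + 0.0923 = 0.1136 ≈ 0.114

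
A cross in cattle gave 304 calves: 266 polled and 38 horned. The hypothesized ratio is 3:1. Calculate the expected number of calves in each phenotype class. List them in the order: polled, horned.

228, 76

Under the 3:1 hypothesis (Σ ratio = 4, N = 304):
  polled: 304 × 3/4 = 228
  horned: 304 × 1/4 = 76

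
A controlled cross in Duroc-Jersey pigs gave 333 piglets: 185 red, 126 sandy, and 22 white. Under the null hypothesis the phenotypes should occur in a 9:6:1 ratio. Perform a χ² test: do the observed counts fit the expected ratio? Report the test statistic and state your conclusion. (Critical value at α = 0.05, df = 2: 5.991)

0.106; consistent

The 9:6:1 ratio has 16 parts, so with N = 333 the expected counts are:
  red: 333 × 9/16 = 187.3125
  sandy: 333 × 6/16 = 124.875
  white: 333 × 1/16 = 20.8125
χ² = Σ (O − E)² / E
  red: (185 − 187.3125)² / 187.3125 = 0.0285
  sandy: (126 − 124.875)² / 124.875 = 0.0101
  white: (22 − 20.8125)² / 20.8125 = 0.0678
χ² = 0.0285 + 0.0101 + 0.0678 = 0.1064 ≈ 0.106
Degrees of freedom = 3 − 1 = 2; critical value at α = 0.05 is 5.991.
Since 0.106 < 5.991, we fail to reject the null hypothesis — the data are consistent with the 9:6:1 ratio.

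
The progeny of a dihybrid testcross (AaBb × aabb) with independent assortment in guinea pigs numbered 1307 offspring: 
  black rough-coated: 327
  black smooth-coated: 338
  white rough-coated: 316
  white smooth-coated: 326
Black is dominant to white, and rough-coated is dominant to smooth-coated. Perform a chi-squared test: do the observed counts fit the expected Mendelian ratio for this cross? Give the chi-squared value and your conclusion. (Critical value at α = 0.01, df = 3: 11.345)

0.743; consistent

A dihybrid testcross with independent assortment gives a 1:1:1:1 ratio.
Under the 1:1:1:1 hypothesis (Σ ratio = 4, N = 1307):
  black rough-coated: 1307 × 1/4 = 326.75
  black smooth-coated: 1307 × 1/4 = 326.75
  white rough-coated: 1307 × 1/4 = 326.75
  white smooth-coated: 1307 × 1/4 = 326.75
χ² = Σ (O − E)² / E
  black rough-coated: (327 − 326.75)² / 326.75 = 0.0002
  black smooth-coated: (338 − 326.75)² / 326.75 = 0.3873
  white rough-coated: (316 − 326.75)² / 326.75 = 0.3537
  white smooth-coated: (326 − 326.75)² / 326.75 = 0.0017
χ² = 0.0002 + 0.3873 + 0.3537 + 0.0017 = 0.7429 ≈ 0.743
Degrees of freedom = 4 − 1 = 3; critical value at α = 0.01 is 11.345.
Since 0.743 < 11.345, we fail to reject the null hypothesis — the data are consistent with the 1:1:1:1 ratio.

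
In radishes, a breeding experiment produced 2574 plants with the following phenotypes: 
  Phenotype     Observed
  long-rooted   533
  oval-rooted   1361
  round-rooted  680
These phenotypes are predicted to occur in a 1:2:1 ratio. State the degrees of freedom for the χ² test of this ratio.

2

A goodness-of-fit test with 3 phenotype classes has df = 3 − 1 = 2.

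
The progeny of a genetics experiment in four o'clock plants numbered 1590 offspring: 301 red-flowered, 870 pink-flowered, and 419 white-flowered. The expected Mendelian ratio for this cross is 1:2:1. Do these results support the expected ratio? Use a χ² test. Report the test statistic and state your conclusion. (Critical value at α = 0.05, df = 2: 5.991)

31.665; not consistent

The 1:2:1 ratio has 4 parts, so with N = 1590 the expected counts are:
  red-flowered: 1590 × 1/4 = 397.5
  pink-flowered: 1590 × 2/4 = 795
  white-flowered: 1590 × 1/4 = 397.5
χ² = Σ (O − E)² / E
  red-flowered: (301 − 397.5)² / 397.5 = 23.4270
  pink-flowered: (870 − 795)² / 795 = 7.0755
  white-flowered: (419 − 397.5)² / 397.5 = 1.1629
χ² = 23.4270 + 7.0755 + 1.1629 = 31.6654 ≈ 31.665
Degrees of freedom = 3 − 1 = 2; critical value at α = 0.05 is 5.991.
Since 31.665 > 5.991, we reject the null hypothesis — the data do not fit the 1:2:1 ratio.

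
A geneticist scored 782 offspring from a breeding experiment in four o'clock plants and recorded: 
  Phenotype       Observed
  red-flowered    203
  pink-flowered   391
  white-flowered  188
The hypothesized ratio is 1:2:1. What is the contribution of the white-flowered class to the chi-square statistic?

0.288

The 1:2:1 ratio has 4 parts, so with N = 782 the expected counts are:
  red-flowered: 782 × 1/4 = 195.5
  pink-flowered: 782 × 2/4 = 391
  white-flowered: 782 × 1/4 = 195.5
Contribution of white-flowered: (188 − 195.5)² / 195.5 = 0.2877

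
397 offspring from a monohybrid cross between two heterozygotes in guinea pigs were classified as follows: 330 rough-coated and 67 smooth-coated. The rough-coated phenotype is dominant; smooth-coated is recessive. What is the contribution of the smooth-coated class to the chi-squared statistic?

For a monohybrid cross between heterozygotes with complete dominance, the expected phenotypic ratio is 3:1.
Under the 3:1 hypothesis (Σ ratio = 4, N = 397):
  rough-coated: 397 × 3/4 = 297.75
  smooth-coated: 397 × 1/4 = 99.25
Contribution of smooth-coated: (67 − 99.25)² / 99.25 = 10.4792

10.479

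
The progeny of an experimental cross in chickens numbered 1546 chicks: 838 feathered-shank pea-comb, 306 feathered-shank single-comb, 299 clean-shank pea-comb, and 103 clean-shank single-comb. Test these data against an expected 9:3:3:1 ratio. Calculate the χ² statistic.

Total ratio parts = 16. Expected numbers out of 1546:
  feathered-shank pea-comb: 1546 × 9/16 = 869.625
  feathered-shank single-comb: 1546 × 3/16 = 289.875
  clean-shank pea-comb: 1546 × 3/16 = 289.875
  clean-shank single-comb: 1546 × 1/16 = 96.625
χ² = Σ (O − E)² / E
  feathered-shank pea-comb: (838 − 869.625)² / 869.625 = 1.1501
  feathered-shank single-comb: (306 − 289.875)² / 289.875 = 0.8970
  clean-shank pea-comb: (299 − 289.875)² / 289.875 = 0.2872
  clean-shank single-comb: (103 − 96.625)² / 96.625 = 0.4206
χ² = 1.1501 + 0.8970 + 0.2872 + 0.4206 = 2.7549 ≈ 2.755

2.755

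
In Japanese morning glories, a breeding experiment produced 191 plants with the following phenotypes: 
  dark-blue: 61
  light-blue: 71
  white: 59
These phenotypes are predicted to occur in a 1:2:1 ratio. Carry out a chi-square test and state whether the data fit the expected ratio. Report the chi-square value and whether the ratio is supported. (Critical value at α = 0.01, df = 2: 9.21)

Total ratio parts = 4. Expected numbers out of 191:
  dark-blue: 191 × 1/4 = 47.75
  light-blue: 191 × 2/4 = 95.5
  white: 191 × 1/4 = 47.75
χ² = Σ (O − E)² / E
  dark-blue: (61 − 47.75)² / 47.75 = 3.6767
  light-blue: (71 − 95.5)² / 95.5 = 6.2853
  white: (59 − 47.75)² / 47.75 = 2.6505
χ² = 3.6767 + 6.2853 + 2.6505 = 12.6125 ≈ 12.613
Degrees of freedom = 3 − 1 = 2; critical value at α = 0.01 is 9.21.
Since 12.613 > 9.21, we reject the null hypothesis — the data do not fit the 1:2:1 ratio.

12.613; not consistent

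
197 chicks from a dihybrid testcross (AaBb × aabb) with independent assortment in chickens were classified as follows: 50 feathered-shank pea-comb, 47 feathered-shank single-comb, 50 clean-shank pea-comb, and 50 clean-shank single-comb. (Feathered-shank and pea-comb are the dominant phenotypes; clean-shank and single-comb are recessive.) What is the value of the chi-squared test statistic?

A dihybrid testcross with independent assortment gives a 1:1:1:1 ratio.
Expected counts for N = 197 under a 1:1:1:1 ratio (total parts = 4):
  feathered-shank pea-comb: 197 × 1/4 = 49.25
  feathered-shank single-comb: 197 × 1/4 = 49.25
  clean-shank pea-comb: 197 × 1/4 = 49.25
  clean-shank single-comb: 197 × 1/4 = 49.25
χ² = Σ (O − E)² / E
  feathered-shank pea-comb: (50 − 49.25)² / 49.25 = 0.0114
  feathered-shank single-comb: (47 − 49.25)² / 49.25 = 0.1028
  clean-shank pea-comb: (50 − 49.25)² / 49.25 = 0.0114
  clean-shank single-comb: (50 − 49.25)² / 49.25 = 0.0114
χ² = 0.0114 + 0.1028 + 0.0114 + 0.0114 = 0.137

0.137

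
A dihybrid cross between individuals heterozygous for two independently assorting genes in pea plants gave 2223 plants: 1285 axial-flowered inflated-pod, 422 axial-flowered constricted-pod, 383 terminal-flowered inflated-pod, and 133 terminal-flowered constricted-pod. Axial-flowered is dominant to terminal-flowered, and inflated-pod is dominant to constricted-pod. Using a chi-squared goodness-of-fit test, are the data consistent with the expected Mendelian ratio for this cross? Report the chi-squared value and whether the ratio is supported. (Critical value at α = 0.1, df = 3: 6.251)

A dihybrid F₂ with independent assortment and complete dominance at both loci gives a 9:3:3:1 phenotypic ratio.
Total ratio parts = 16. Expected numbers out of 2223:
  axial-flowered inflated-pod: 2223 × 9/16 = 1250.4375
  axial-flowered constricted-pod: 2223 × 3/16 = 416.8125
  terminal-flowered inflated-pod: 2223 × 3/16 = 416.8125
  terminal-flowered constricted-pod: 2223 × 1/16 = 138.9375
χ² = Σ (O − E)² / E
  axial-flowered inflated-pod: (1285 − 1250.4375)² / 1250.4375 = 0.9553
  axial-flowered constricted-pod: (422 − 416.8125)² / 416.8125 = 0.0646
  terminal-flowered inflated-pod: (383 − 416.8125)² / 416.8125 = 2.7429
  terminal-flowered constricted-pod: (133 − 138.9375)² / 138.9375 = 0.2537
χ² = 0.9553 + 0.0646 + 2.7429 + 0.2537 = 4.0165 ≈ 4.017
Degrees of freedom = 4 − 1 = 3; critical value at α = 0.1 is 6.251.
Since 4.017 < 6.251, we fail to reject the null hypothesis — the data are consistent with the 9:3:3:1 ratio.

4.017; consistent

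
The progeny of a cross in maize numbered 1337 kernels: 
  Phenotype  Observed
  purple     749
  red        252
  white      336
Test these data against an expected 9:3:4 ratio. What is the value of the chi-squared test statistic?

0.029

Total ratio parts = 16. Expected numbers out of 1337:
  purple: 1337 × 9/16 = 752.0625
  red: 1337 × 3/16 = 250.6875
  white: 1337 × 4/16 = 334.25
χ² = Σ (O − E)² / E
  purple: (749 − 752.0625)² / 752.0625 = 0.0125
  red: (252 − 250.6875)² / 250.6875 = 0.0069
  white: (336 − 334.25)² / 334.25 = 0.0092
χ² = 0.0125 + 0.0069 + 0.0092 = 0.0286 ≈ 0.029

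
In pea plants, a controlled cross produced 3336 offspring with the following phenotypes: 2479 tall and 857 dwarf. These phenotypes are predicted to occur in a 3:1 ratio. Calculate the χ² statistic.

0.846

The 3:1 ratio has 4 parts, so with N = 3336 the expected counts are:
  tall: 3336 × 3/4 = 2502
  dwarf: 3336 × 1/4 = 834
χ² = Σ (O − E)² / E
  tall: (2479 − 2502)² / 2502 = 0.2114
  dwarf: (857 − 834)² / 834 = 0.6343
χ² = 0.2114 + 0.6343 = 0.8457 ≈ 0.846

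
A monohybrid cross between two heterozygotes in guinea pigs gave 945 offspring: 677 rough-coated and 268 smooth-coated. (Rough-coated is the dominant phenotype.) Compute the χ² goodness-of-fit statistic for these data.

5.689

For a monohybrid cross between heterozygotes with complete dominance, the expected phenotypic ratio is 3:1.
Under the 3:1 hypothesis (Σ ratio = 4, N = 945):
  rough-coated: 945 × 3/4 = 708.75
  smooth-coated: 945 × 1/4 = 236.25
χ² = Σ (O − E)² / E
  rough-coated: (677 − 708.75)² / 708.75 = 1.4223
  smooth-coated: (268 − 236.25)² / 236.25 = 4.2669
χ² = 1.4223 + 4.2669 = 5.6892 ≈ 5.689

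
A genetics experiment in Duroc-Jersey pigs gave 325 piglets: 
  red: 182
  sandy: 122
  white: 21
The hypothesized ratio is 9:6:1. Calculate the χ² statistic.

The 9:6:1 ratio has 16 parts, so with N = 325 the expected counts are:
  red: 325 × 9/16 = 182.8125
  sandy: 325 × 6/16 = 121.875
  white: 325 × 1/16 = 20.3125
χ² = Σ (O − E)² / E
  red: (182 − 182.8125)² / 182.8125 = 0.0036
  sandy: (122 − 121.875)² / 121.875 = 0.0001
  white: (21 − 20.3125)² / 20.3125 = 0.0233
χ² = 0.0036 + 0.0001 + 0.0233 = 0.027

0.027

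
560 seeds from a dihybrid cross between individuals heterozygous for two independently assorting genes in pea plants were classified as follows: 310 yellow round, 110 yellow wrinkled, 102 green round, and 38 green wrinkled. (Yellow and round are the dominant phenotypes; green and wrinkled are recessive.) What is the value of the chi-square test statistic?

A dihybrid F₂ with independent assortment and complete dominance at both loci gives a 9:3:3:1 phenotypic ratio.
Under the 9:3:3:1 hypothesis (Σ ratio = 16, N = 560):
  yellow round: 560 × 9/16 = 315
  yellow wrinkled: 560 × 3/16 = 105
  green round: 560 × 3/16 = 105
  green wrinkled: 560 × 1/16 = 35
χ² = Σ (O − E)² / E
  yellow round: (310 − 315)² / 315 = 0.0794
  yellow wrinkled: (110 − 105)² / 105 = 0.2381
  green round: (102 − 105)² / 105 = 0.0857
  green wrinkled: (38 − 35)² / 35 = 0.2571
χ² = 0.0794 + 0.2381 + 0.0857 + 0.2571 = 0.6603 ≈ 0.660

0.660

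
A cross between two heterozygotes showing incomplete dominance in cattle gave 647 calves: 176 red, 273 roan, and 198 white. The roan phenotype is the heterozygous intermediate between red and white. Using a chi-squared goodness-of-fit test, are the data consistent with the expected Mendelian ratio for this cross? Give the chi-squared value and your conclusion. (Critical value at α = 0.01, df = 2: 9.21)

17.263; not consistent

With incomplete dominance, a heterozygote × heterozygote cross gives a 1:2:1 phenotypic ratio.
Total ratio parts = 4. Expected numbers out of 647:
  red: 647 × 1/4 = 161.75
  roan: 647 × 2/4 = 323.5
  white: 647 × 1/4 = 161.75
χ² = Σ (O − E)² / E
  red: (176 − 161.75)² / 161.75 = 1.2554
  roan: (273 − 323.5)² / 323.5 = 7.8833
  white: (198 − 161.75)² / 161.75 = 8.1240
χ² = 1.2554 + 7.8833 + 8.1240 = 17.2627 ≈ 17.263
Degrees of freedom = 3 − 1 = 2; critical value at α = 0.01 is 9.21.
Since 17.263 > 9.21, we reject the null hypothesis — the data do not fit the 1:2:1 ratio.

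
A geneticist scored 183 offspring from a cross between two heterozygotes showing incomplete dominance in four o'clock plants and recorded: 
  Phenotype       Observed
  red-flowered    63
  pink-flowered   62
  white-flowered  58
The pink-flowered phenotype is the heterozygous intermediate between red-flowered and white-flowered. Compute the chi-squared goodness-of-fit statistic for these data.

19.295

With incomplete dominance, a heterozygote × heterozygote cross gives a 1:2:1 phenotypic ratio.
The 1:2:1 ratio has 4 parts, so with N = 183 the expected counts are:
  red-flowered: 183 × 1/4 = 45.75
  pink-flowered: 183 × 2/4 = 91.5
  white-flowered: 183 × 1/4 = 45.75
χ² = Σ (O − E)² / E
  red-flowered: (63 − 45.75)² / 45.75 = 6.5041
  pink-flowered: (62 − 91.5)² / 91.5 = 9.5109
  white-flowered: (58 − 45.75)² / 45.75 = 3.2801
χ² = 6.5041 + 9.5109 + 3.2801 = 19.2951 ≈ 19.295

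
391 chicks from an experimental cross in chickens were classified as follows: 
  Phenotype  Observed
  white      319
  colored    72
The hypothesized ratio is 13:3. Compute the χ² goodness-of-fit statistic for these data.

0.029

Under the 13:3 hypothesis (Σ ratio = 16, N = 391):
  white: 391 × 13/16 = 317.6875
  colored: 391 × 3/16 = 73.3125
χ² = Σ (O − E)² / E
  white: (319 − 317.6875)² / 317.6875 = 0.0054
  colored: (72 − 73.3125)² / 73.3125 = 0.0235
χ² = 0.0054 + 0.0235 = 0.0289 ≈ 0.029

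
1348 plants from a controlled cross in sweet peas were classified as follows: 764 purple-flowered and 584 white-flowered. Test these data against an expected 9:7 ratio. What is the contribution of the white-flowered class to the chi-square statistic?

0.056

Expected counts for N = 1348 under a 9:7 ratio (total parts = 16):
  purple-flowered: 1348 × 9/16 = 758.25
  white-flowered: 1348 × 7/16 = 589.75
Contribution of white-flowered: (584 − 589.75)² / 589.75 = 0.0561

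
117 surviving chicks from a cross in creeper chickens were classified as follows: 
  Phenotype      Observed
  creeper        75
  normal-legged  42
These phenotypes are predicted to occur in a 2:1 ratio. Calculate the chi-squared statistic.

0.346

The 2:1 ratio has 3 parts, so with N = 117 the expected counts are:
  creeper: 117 × 2/3 = 78
  normal-legged: 117 × 1/3 = 39
χ² = Σ (O − E)² / E
  creeper: (75 − 78)² / 78 = 0.1154
  normal-legged: (42 − 39)² / 39 = 0.2308
χ² = 0.1154 + 0.2308 = 0.3462 ≈ 0.346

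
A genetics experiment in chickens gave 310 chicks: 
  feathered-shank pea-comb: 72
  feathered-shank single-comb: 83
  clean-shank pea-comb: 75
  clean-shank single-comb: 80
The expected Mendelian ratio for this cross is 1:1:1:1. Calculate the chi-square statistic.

0.942

Expected counts for N = 310 under a 1:1:1:1 ratio (total parts = 4):
  feathered-shank pea-comb: 310 × 1/4 = 77.5
  feathered-shank single-comb: 310 × 1/4 = 77.5
  clean-shank pea-comb: 310 × 1/4 = 77.5
  clean-shank single-comb: 310 × 1/4 = 77.5
χ² = Σ (O − E)² / E
  feathered-shank pea-comb: (72 − 77.5)² / 77.5 = 0.3903
  feathered-shank single-comb: (83 − 77.5)² / 77.5 = 0.3903
  clean-shank pea-comb: (75 − 77.5)² / 77.5 = 0.0806
  clean-shank single-comb: (80 − 77.5)² / 77.5 = 0.0806
χ² = 0.3903 + 0.3903 + 0.0806 + 0.0806 = 0.9418 ≈ 0.942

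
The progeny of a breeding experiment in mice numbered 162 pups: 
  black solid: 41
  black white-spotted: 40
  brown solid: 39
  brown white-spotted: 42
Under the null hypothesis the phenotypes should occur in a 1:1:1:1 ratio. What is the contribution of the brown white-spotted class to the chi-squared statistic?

Expected counts for N = 162 under a 1:1:1:1 ratio (total parts = 4):
  black solid: 162 × 1/4 = 40.5
  black white-spotted: 162 × 1/4 = 40.5
  brown solid: 162 × 1/4 = 40.5
  brown white-spotted: 162 × 1/4 = 40.5
Contribution of brown white-spotted: (42 − 40.5)² / 40.5 = 0.0556

0.056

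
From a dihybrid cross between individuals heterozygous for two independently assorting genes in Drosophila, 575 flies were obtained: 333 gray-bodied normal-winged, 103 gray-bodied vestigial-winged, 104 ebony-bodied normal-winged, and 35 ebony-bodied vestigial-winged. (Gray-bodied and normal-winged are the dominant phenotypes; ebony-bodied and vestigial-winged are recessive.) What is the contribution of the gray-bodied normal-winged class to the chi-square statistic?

0.283

A dihybrid F₂ with independent assortment and complete dominance at both loci gives a 9:3:3:1 phenotypic ratio.
Expected counts for N = 575 under a 9:3:3:1 ratio (total parts = 16):
  gray-bodied normal-winged: 575 × 9/16 = 323.4375
  gray-bodied vestigial-winged: 575 × 3/16 = 107.8125
  ebony-bodied normal-winged: 575 × 3/16 = 107.8125
  ebony-bodied vestigial-winged: 575 × 1/16 = 35.9375
Contribution of gray-bodied normal-winged: (333 − 323.4375)² / 323.4375 = 0.2827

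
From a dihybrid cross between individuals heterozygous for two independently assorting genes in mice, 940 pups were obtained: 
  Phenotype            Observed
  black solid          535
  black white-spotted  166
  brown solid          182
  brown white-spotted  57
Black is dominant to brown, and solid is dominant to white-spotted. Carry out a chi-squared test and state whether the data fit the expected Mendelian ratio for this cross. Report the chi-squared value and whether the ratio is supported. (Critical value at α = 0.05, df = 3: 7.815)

0.910; consistent

A dihybrid F₂ with independent assortment and complete dominance at both loci gives a 9:3:3:1 phenotypic ratio.
Under the 9:3:3:1 hypothesis (Σ ratio = 16, N = 940):
  black solid: 940 × 9/16 = 528.75
  black white-spotted: 940 × 3/16 = 176.25
  brown solid: 940 × 3/16 = 176.25
  brown white-spotted: 940 × 1/16 = 58.75
χ² = Σ (O − E)² / E
  black solid: (535 − 528.75)² / 528.75 = 0.0739
  black white-spotted: (166 − 176.25)² / 176.25 = 0.5961
  brown solid: (182 − 176.25)² / 176.25 = 0.1876
  brown white-spotted: (57 − 58.75)² / 58.75 = 0.0521
χ² = 0.0739 + 0.5961 + 0.1876 + 0.0521 = 0.9097 ≈ 0.910
Degrees of freedom = 4 − 1 = 3; critical value at α = 0.05 is 7.815.
Since 0.910 < 7.815, we fail to reject the null hypothesis — the data are consistent with the 9:3:3:1 ratio.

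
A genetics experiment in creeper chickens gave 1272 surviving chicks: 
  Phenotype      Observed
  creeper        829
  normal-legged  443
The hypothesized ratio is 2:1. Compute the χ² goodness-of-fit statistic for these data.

Expected counts for N = 1272 under a 2:1 ratio (total parts = 3):
  creeper: 1272 × 2/3 = 848
  normal-legged: 1272 × 1/3 = 424
χ² = Σ (O − E)² / E
  creeper: (829 − 848)² / 848 = 0.4257
  normal-legged: (443 − 424)² / 424 = 0.8514
χ² = 0.4257 + 0.8514 = 1.2771 ≈ 1.277

1.277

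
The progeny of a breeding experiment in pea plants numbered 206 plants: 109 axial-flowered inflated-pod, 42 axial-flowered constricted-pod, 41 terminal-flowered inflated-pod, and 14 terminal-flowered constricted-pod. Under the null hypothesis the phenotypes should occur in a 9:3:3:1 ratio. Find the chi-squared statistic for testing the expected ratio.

0.947

The 9:3:3:1 ratio has 16 parts, so with N = 206 the expected counts are:
  axial-flowered inflated-pod: 206 × 9/16 = 115.875
  axial-flowered constricted-pod: 206 × 3/16 = 38.625
  terminal-flowered inflated-pod: 206 × 3/16 = 38.625
  terminal-flowered constricted-pod: 206 × 1/16 = 12.875
χ² = Σ (O − E)² / E
  axial-flowered inflated-pod: (109 − 115.875)² / 115.875 = 0.4079
  axial-flowered constricted-pod: (42 − 38.625)² / 38.625 = 0.2949
  terminal-flowered inflated-pod: (41 − 38.625)² / 38.625 = 0.1460
  terminal-flowered constricted-pod: (14 − 12.875)² / 12.875 = 0.0983
χ² = 0.4079 + 0.2949 + 0.1460 + 0.0983 = 0.9471 ≈ 0.947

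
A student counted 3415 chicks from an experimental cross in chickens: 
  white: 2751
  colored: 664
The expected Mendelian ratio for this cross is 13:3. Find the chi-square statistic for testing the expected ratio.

Total ratio parts = 16. Expected numbers out of 3415:
  white: 3415 × 13/16 = 2774.6875
  colored: 3415 × 3/16 = 640.3125
χ² = Σ (O − E)² / E
  white: (2751 − 2774.6875)² / 2774.6875 = 0.2022
  colored: (664 − 640.3125)² / 640.3125 = 0.8763
χ² = 0.2022 + 0.8763 = 1.0785 ≈ 1.079

1.079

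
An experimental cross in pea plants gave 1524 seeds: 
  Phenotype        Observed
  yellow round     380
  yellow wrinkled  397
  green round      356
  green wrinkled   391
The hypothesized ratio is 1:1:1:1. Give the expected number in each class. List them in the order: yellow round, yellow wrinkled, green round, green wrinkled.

Expected counts for N = 1524 under a 1:1:1:1 ratio (total parts = 4):
  yellow round: 1524 × 1/4 = 381
  yellow wrinkled: 1524 × 1/4 = 381
  green round: 1524 × 1/4 = 381
  green wrinkled: 1524 × 1/4 = 381

381, 381, 381, 381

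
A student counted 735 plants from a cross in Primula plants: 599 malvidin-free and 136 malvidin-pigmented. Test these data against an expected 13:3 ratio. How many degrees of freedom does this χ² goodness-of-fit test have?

1

A goodness-of-fit test with 2 phenotype classes has df = 2 − 1 = 1.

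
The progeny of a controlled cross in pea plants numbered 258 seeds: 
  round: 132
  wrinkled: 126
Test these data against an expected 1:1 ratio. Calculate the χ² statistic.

0.140

Under the 1:1 hypothesis (Σ ratio = 2, N = 258):
  round: 258 × 1/2 = 129
  wrinkled: 258 × 1/2 = 129
χ² = Σ (O − E)² / E
  round: (132 − 129)² / 129 = 0.0698
  wrinkled: (126 − 129)² / 129 = 0.0698
χ² = 0.0698 + 0.0698 = 0.1396 ≈ 0.140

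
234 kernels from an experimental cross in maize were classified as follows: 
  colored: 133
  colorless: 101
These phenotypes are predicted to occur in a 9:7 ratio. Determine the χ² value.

0.033

Total ratio parts = 16. Expected numbers out of 234:
  colored: 234 × 9/16 = 131.625
  colorless: 234 × 7/16 = 102.375
χ² = Σ (O − E)² / E
  colored: (133 − 131.625)² / 131.625 = 0.0144
  colorless: (101 − 102.375)² / 102.375 = 0.0185
χ² = 0.0144 + 0.0185 = 0.0329 ≈ 0.033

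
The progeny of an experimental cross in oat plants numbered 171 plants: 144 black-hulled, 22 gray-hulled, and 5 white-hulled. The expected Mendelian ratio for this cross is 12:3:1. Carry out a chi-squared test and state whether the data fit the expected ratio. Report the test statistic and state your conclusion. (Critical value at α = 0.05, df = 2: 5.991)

8.119; not consistent

The 12:3:1 ratio has 16 parts, so with N = 171 the expected counts are:
  black-hulled: 171 × 12/16 = 128.25
  gray-hulled: 171 × 3/16 = 32.0625
  white-hulled: 171 × 1/16 = 10.6875
χ² = Σ (O − E)² / E
  black-hulled: (144 − 128.25)² / 128.25 = 1.9342
  gray-hulled: (22 − 32.0625)² / 32.0625 = 3.1580
  white-hulled: (5 − 10.6875)² / 10.6875 = 3.0267
χ² = 1.9342 + 3.1580 + 3.0267 = 8.1189 ≈ 8.119
Degrees of freedom = 3 − 1 = 2; critical value at α = 0.05 is 5.991.
Since 8.119 > 5.991, we reject the null hypothesis — the data do not fit the 12:3:1 ratio.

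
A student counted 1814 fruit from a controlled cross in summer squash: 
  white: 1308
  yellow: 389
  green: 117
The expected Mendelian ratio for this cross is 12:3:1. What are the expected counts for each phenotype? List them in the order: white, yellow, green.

1360.5, 340.125, 113.375

Total ratio parts = 16. Expected numbers out of 1814:
  white: 1814 × 12/16 = 1360.5
  yellow: 1814 × 3/16 = 340.125
  green: 1814 × 1/16 = 113.375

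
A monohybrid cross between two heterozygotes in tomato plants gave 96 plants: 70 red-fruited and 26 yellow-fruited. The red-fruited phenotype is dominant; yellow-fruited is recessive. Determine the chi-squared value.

For a monohybrid cross between heterozygotes with complete dominance, the expected phenotypic ratio is 3:1.
Total ratio parts = 4. Expected numbers out of 96:
  red-fruited: 96 × 3/4 = 72
  yellow-fruited: 96 × 1/4 = 24
χ² = Σ (O − E)² / E
  red-fruited: (70 − 72)² / 72 = 0.0556
  yellow-fruited: (26 − 24)² / 24 = 0.1667
χ² = 0.0556 + 0.1667 = 0.2223 ≈ 0.222

0.222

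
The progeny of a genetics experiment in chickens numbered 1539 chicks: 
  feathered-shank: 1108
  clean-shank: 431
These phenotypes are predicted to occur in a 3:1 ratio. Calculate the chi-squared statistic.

Under the 3:1 hypothesis (Σ ratio = 4, N = 1539):
  feathered-shank: 1539 × 3/4 = 1154.25
  clean-shank: 1539 × 1/4 = 384.75
χ² = Σ (O − E)² / E
  feathered-shank: (1108 − 1154.25)² / 1154.25 = 1.8532
  clean-shank: (431 − 384.75)² / 384.75 = 5.5596
χ² = 1.8532 + 5.5596 = 7.4128 ≈ 7.413

7.413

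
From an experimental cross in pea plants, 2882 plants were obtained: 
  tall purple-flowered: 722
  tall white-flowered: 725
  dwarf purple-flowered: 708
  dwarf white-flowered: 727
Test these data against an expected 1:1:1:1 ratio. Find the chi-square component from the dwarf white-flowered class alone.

0.059

Total ratio parts = 4. Expected numbers out of 2882:
  tall purple-flowered: 2882 × 1/4 = 720.5
  tall white-flowered: 2882 × 1/4 = 720.5
  dwarf purple-flowered: 2882 × 1/4 = 720.5
  dwarf white-flowered: 2882 × 1/4 = 720.5
Contribution of dwarf white-flowered: (727 − 720.5)² / 720.5 = 0.0586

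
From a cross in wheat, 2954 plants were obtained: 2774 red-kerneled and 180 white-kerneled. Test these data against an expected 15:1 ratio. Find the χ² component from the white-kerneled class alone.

0.116

Under the 15:1 hypothesis (Σ ratio = 16, N = 2954):
  red-kerneled: 2954 × 15/16 = 2769.375
  white-kerneled: 2954 × 1/16 = 184.625
Contribution of white-kerneled: (180 − 184.625)² / 184.625 = 0.1159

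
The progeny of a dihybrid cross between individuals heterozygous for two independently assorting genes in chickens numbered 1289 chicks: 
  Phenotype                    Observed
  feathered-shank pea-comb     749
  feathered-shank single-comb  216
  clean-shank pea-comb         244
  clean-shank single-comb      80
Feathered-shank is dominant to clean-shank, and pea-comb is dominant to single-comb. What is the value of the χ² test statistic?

3.547

A dihybrid F₂ with independent assortment and complete dominance at both loci gives a 9:3:3:1 phenotypic ratio.
Under the 9:3:3:1 hypothesis (Σ ratio = 16, N = 1289):
  feathered-shank pea-comb: 1289 × 9/16 = 725.0625
  feathered-shank single-comb: 1289 × 3/16 = 241.6875
  clean-shank pea-comb: 1289 × 3/16 = 241.6875
  clean-shank single-comb: 1289 × 1/16 = 80.5625
χ² = Σ (O − E)² / E
  feathered-shank pea-comb: (749 − 725.0625)² / 725.0625 = 0.7903
  feathered-shank single-comb: (216 − 241.6875)² / 241.6875 = 2.7302
  clean-shank pea-comb: (244 − 241.6875)² / 241.6875 = 0.0221
  clean-shank single-comb: (80 − 80.5625)² / 80.5625 = 0.0039
χ² = 0.7903 + 2.7302 + 0.0221 + 0.0039 = 3.5465 ≈ 3.547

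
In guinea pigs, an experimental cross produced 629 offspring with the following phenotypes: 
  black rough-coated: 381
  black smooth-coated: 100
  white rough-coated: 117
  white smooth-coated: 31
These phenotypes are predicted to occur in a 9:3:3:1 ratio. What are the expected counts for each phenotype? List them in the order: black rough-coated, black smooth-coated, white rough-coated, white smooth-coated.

353.8125, 117.9375, 117.9375, 39.3125

Expected counts for N = 629 under a 9:3:3:1 ratio (total parts = 16):
  black rough-coated: 629 × 9/16 = 353.8125
  black smooth-coated: 629 × 3/16 = 117.9375
  white rough-coated: 629 × 3/16 = 117.9375
  white smooth-coated: 629 × 1/16 = 39.3125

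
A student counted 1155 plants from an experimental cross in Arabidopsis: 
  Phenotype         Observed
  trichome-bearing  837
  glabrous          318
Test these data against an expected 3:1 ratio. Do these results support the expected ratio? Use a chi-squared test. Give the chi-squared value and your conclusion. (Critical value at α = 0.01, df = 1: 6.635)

The 3:1 ratio has 4 parts, so with N = 1155 the expected counts are:
  trichome-bearing: 1155 × 3/4 = 866.25
  glabrous: 1155 × 1/4 = 288.75
χ² = Σ (O − E)² / E
  trichome-bearing: (837 − 866.25)² / 866.25 = 0.9877
  glabrous: (318 − 288.75)² / 288.75 = 2.9630
χ² = 0.9877 + 2.9630 = 3.9507 ≈ 3.951
Degrees of freedom = 2 − 1 = 1; critical value at α = 0.01 is 6.635.
Since 3.951 < 6.635, we fail to reject the null hypothesis — the data are consistent with the 3:1 ratio.

3.951; consistent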